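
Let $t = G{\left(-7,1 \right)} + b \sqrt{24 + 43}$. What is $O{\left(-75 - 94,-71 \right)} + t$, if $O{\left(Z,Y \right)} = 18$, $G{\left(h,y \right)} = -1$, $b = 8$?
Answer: $17 + 8 \sqrt{67} \approx 82.483$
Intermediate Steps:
$t = -1 + 8 \sqrt{67}$ ($t = -1 + 8 \sqrt{24 + 43} = -1 + 8 \sqrt{67} \approx 64.483$)
$O{\left(-75 - 94,-71 \right)} + t = 18 - \left(1 - 8 \sqrt{67}\right) = 17 + 8 \sqrt{67}$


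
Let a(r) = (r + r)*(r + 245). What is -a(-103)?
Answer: 29252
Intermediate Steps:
a(r) = 2*r*(245 + r) (a(r) = (2*r)*(245 + r) = 2*r*(245 + r))
-a(-103) = -2*(-103)*(245 - 103) = -2*(-103)*142 = -1*(-29252) = 29252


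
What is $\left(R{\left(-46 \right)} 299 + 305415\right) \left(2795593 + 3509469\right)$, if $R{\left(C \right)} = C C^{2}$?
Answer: $-181573484424038$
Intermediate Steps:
$R{\left(C \right)} = C^{3}$
$\left(R{\left(-46 \right)} 299 + 305415\right) \left(2795593 + 3509469\right) = \left(\left(-46\right)^{3} \cdot 299 + 305415\right) \left(2795593 + 3509469\right) = \left(\left(-97336\right) 299 + 305415\right) 6305062 = \left(-29103464 + 305415\right) 6305062 = \left(-28798049\right) 6305062 = -181573484424038$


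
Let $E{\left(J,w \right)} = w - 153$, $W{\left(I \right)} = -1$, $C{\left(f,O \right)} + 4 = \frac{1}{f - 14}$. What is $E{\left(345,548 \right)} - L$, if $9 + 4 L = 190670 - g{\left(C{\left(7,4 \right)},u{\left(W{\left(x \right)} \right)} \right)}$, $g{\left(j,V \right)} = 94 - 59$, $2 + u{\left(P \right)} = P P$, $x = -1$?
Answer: $- \frac{94523}{2} \approx -47262.0$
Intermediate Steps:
$C{\left(f,O \right)} = -4 + \frac{1}{-14 + f}$ ($C{\left(f,O \right)} = -4 + \frac{1}{f - 14} = -4 + \frac{1}{-14 + f}$)
$E{\left(J,w \right)} = -153 + w$ ($E{\left(J,w \right)} = w - 153 = -153 + w$)
$u{\left(P \right)} = -2 + P^{2}$ ($u{\left(P \right)} = -2 + P P = -2 + P^{2}$)
$g{\left(j,V \right)} = 35$ ($g{\left(j,V \right)} = 94 - 59 = 35$)
$L = \frac{95313}{2}$ ($L = - \frac{9}{4} + \frac{190670 - 35}{4} = - \frac{9}{4} + \frac{1}{4} \cdot 190635 = - \frac{9}{4} + \frac{190635}{4} = \frac{95313}{2} \approx 47657.0$)
$E{\left(345,548 \right)} - L = \left(-153 + 548\right) - \frac{95313}{2} = 395 - \frac{95313}{2} = - \frac{94523}{2}$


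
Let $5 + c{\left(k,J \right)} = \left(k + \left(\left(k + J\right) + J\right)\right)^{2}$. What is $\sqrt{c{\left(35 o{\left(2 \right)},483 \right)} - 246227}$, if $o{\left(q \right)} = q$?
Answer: $6 \sqrt{27139} \approx 988.44$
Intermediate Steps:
$c{\left(k,J \right)} = -5 + \left(2 J + 2 k\right)^{2}$ ($c{\left(k,J \right)} = -5 + \left(k + \left(\left(k + J\right) + J\right)\right)^{2} = -5 + \left(k + \left(\left(J + k\right) + J\right)\right)^{2} = -5 + \left(k + \left(k + 2 J\right)\right)^{2} = -5 + \left(2 J + 2 k\right)^{2}$)
$\sqrt{c{\left(35 o{\left(2 \right)},483 \right)} - 246227} = \sqrt{\left(-5 + 4 \left(483 + 35 \cdot 2\right)^{2}\right) - 246227} = \sqrt{\left(-5 + 4 \left(483 + 70\right)^{2}\right) - 246227} = \sqrt{\left(-5 + 4 \cdot 553^{2}\right) - 246227} = \sqrt{\left(-5 + 4 \cdot 305809\right) - 246227} = \sqrt{\left(-5 + 1223236\right) - 246227} = \sqrt{1223231 - 246227} = \sqrt{977004} = 6 \sqrt{27139}$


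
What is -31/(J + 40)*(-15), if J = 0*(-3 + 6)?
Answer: 93/8 ≈ 11.625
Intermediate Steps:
J = 0 (J = 0*3 = 0)
-31/(J + 40)*(-15) = -31/(0 + 40)*(-15) = -31/40*(-15) = 93/8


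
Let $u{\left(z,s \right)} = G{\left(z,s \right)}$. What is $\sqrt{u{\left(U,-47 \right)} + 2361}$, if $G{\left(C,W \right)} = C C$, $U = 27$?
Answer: $\sqrt{3090} \approx 55.588$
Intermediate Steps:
$G{\left(C,W \right)} = C^{2}$
$u{\left(z,s \right)} = z^{2}$
$\sqrt{u{\left(U,-47 \right)} + 2361} = \sqrt{27^{2} + 2361} = \sqrt{729 + 2361} = \sqrt{3090}$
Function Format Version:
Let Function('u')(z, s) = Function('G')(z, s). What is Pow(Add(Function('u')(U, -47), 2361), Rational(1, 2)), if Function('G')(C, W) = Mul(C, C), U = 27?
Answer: Pow(3090, Rational(1, 2)) ≈ 55.588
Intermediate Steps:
Function('G')(C, W) = Pow(C, 2)
Function('u')(z, s) = Pow(z, 2)
Pow(Add(Function('u')(U, -47), 2361), Rational(1, 2)) = Pow(Add(Pow(27, 2), 2361), Rational(1, 2)) = Pow(Add(729, 2361), Rational(1, 2)) = Pow(3090, Rational(1, 2))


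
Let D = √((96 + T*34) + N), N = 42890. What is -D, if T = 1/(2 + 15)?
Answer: -2*√10747 ≈ -207.34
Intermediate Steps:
T = 1/17 ≈ 0.058824
D = 2*√10747 (D = √((96 + (1/17)*34) + 42890) = √((96 + 2) + 42890) = √(98 + 42890) = √42988 = 2*√10747 ≈ 207.34)
-D = -2*√10747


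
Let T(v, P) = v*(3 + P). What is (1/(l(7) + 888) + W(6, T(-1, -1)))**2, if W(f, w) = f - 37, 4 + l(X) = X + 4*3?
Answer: 783552064/815409 ≈ 960.93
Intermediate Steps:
l(X) = 8 + X (l(X) = -4 + (X + 4*3) = -4 + (X + 12) = -4 + (12 + X) = 8 + X)
W(f, w) = -37 + f
(1/(l(7) + 888) + W(6, T(-1, -1)))**2 = (1/((8 + 7) + 888) + (-37 + 6))**2 = (1/(15 + 888) - 31)**2 = (1/903 - 31)**2 = (-27992/903)**2 = 783552064/815409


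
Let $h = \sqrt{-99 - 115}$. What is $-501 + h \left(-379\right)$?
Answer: $-501 - 379 i \sqrt{214} \approx -501.0 - 5544.3 i$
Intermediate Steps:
$h = i \sqrt{214}$ ($h = \sqrt{-214} = i \sqrt{214} \approx 14.629 i$)
$-501 + h \left(-379\right) = -501 + i \sqrt{214} \left(-379\right) = -501 - 379 i \sqrt{214}$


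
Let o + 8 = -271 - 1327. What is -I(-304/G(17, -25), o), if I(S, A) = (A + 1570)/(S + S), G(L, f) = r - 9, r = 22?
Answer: -117/152 ≈ -0.76974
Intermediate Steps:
G(L, f) = 13 (G(L, f) = 22 - 9 = 13)
o = -1606 (o = -8 + (-271 - 1327) = -8 - 1598 = -1606)
I(S, A) = (1570 + A)/(2*S) (I(S, A) = (1570 + A)/((2*S)) = (1570 + A)*(1/(2*S)) = (1570 + A)/(2*S))
-I(-304/G(17, -25), o) = -(1570 - 1606)/(2*((-304/13))) = -(-36)/(2*((-304*1/13))) = -(-36)/(2*(-304/13)) = -(-13)*(-36)/(2*304) = -1*117/152 = -117/152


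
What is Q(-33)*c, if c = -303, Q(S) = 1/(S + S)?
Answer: 101/22 ≈ 4.5909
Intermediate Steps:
Q(S) = 1/(2*S)
Q(-33)*c = ((½)/(-33))*(-303) = ((½)*(-1/33))*(-303) = -1/66*(-303) = 101/22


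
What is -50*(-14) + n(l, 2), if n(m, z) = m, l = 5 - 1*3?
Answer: 702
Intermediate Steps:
l = 2 (l = 5 - 3 = 2)
-50*(-14) + n(l, 2) = -50*(-14) + 2 = 700 + 2 = 702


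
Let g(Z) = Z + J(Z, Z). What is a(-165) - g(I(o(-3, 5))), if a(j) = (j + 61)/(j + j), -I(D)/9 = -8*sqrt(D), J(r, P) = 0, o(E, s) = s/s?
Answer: -11828/165 ≈ -71.685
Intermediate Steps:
o(E, s) = 1
I(D) = 72*sqrt(D) (I(D) = -(-72)*sqrt(D) = 72*sqrt(D))
a(j) = (61 + j)/(2*j) (a(j) = (61 + j)/((2*j)) = (61 + j)*(1/(2*j)) = (61 + j)/(2*j))
g(Z) = Z (g(Z) = Z + 0 = Z)
a(-165) - g(I(o(-3, 5))) = (1/2)*(61 - 165)/(-165) - 72*sqrt(1) = (1/2)*(-1/165)*(-104) - 72 = 52/165 - 1*72 = 52/165 - 72 = -11828/165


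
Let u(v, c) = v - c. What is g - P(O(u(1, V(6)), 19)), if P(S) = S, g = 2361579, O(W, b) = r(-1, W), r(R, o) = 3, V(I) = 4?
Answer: 2361576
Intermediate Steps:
O(W, b) = 3
g - P(O(u(1, V(6)), 19)) = 2361579 - 1*3 = 2361579 - 3 = 2361576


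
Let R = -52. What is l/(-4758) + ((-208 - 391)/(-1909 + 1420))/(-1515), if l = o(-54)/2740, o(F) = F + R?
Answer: -257686219/321940220940 ≈ -0.00080042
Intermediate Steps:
o(F) = -52 + F (o(F) = F - 52 = -52 + F)
l = -53/1370 (l = (-52 - 54)/2740 = -106*1/2740 = -53/1370 ≈ -0.038686)
l/(-4758) + ((-208 - 391)/(-1909 + 1420))/(-1515) = -53/1370/(-4758) + ((-208 - 391)/(-1909 + 1420))/(-1515) = -53/1370*(-1/4758) - 599/(-489)*(-1/1515) = 53/6518460 - 599*(-1/489)*(-1/1515) = 53/6518460 + (599/489)*(-1/1515) = 53/6518460 - 599/740835 = -257686219/321940220940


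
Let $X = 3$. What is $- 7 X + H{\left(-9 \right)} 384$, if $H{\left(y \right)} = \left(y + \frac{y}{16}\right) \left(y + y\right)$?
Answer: $66075$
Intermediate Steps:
$H{\left(y \right)} = \frac{17 y^{2}}{8}$ ($H{\left(y \right)} = \left(y + y \frac{1}{16}\right) 2 y = \left(y + \frac{y}{16}\right) 2 y = \frac{17 y}{16} \cdot 2 y = \frac{17 y^{2}}{8}$)
$- 7 X + H{\left(-9 \right)} 384 = \left(-7\right) 3 + \frac{17 \left(-9\right)^{2}}{8} \cdot 384 = -21 + \frac{17}{8} \cdot 81 \cdot 384 = -21 + \frac{1377}{8} \cdot 384 = -21 + 66096 = 66075$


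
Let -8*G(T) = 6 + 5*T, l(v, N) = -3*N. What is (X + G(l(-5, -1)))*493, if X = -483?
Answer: -1915305/8 ≈ -2.3941e+5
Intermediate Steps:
G(T) = -¾ - 5*T/8 (G(T) = -(6 + 5*T)/8 = -¾ - 5*T/8)
(X + G(l(-5, -1)))*493 = (-483 + (-¾ - (-15)*(-1)/8))*493 = (-483 + (-¾ - 5/8*3))*493 = (-483 + (-¾ - 15/8))*493 = (-483 - 21/8)*493 = -3885/8*493 = -1915305/8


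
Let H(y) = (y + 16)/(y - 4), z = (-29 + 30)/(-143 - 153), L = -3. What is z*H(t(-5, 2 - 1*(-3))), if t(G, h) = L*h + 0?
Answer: 1/5624 ≈ 0.00017781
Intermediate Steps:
z = -1/296 (z = 1/(-296) = 1*(-1/296) = -1/296 ≈ -0.0033784)
t(G, h) = -3*h (t(G, h) = -3*h + 0 = -3*h)
H(y) = (16 + y)/(-4 + y)
z*H(t(-5, 2 - 1*(-3))) = -(16 - 3*(2 - 1*(-3)))/(296*(-4 - 3*(2 - 1*(-3)))) = -(16 - 3*(2 + 3))/(296*(-4 - 3*(2 + 3))) = -(16 - 3*5)/(296*(-4 - 3*5)) = -(16 - 15)/(296*(-4 - 15)) = -1/(296*(-19)) = -(-1)/5624 = -1/296*(-1/19) = 1/5624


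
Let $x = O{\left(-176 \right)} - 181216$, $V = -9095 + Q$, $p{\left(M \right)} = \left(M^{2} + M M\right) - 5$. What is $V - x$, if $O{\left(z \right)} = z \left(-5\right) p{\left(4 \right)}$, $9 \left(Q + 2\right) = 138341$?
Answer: $\frac{1473572}{9} \approx 1.6373 \cdot 10^{5}$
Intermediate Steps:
$Q = \frac{138323}{9}$ ($Q = -2 + \frac{1}{9} \cdot 138341 = -2 + \frac{138341}{9} = \frac{138323}{9} \approx 15369.0$)
$p{\left(M \right)} = -5 + 2 M^{2}$ ($p{\left(M \right)} = \left(M^{2} + M^{2}\right) - 5 = 2 M^{2} - 5 = -5 + 2 M^{2}$)
$O{\left(z \right)} = - 135 z$ ($O{\left(z \right)} = z \left(-5\right) \left(-5 + 2 \cdot 4^{2}\right) = - 5 z \left(-5 + 2 \cdot 16\right) = - 5 z \left(-5 + 32\right) = - 5 z 27 = - 135 z$)
$V = \frac{56468}{9}$ ($V = -9095 + \frac{138323}{9} = \frac{56468}{9} \approx 6274.2$)
$x = -157456$ ($x = \left(-135\right) \left(-176\right) - 181216 = 23760 - 181216 = -157456$)
$V - x = \frac{56468}{9} - -157456 = \frac{56468}{9} + 157456 = \frac{1473572}{9}$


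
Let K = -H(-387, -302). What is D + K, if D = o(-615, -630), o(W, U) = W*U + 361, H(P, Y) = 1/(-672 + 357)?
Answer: 122160466/315 ≈ 3.8781e+5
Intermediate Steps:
H(P, Y) = -1/315 (H(P, Y) = 1/(-315) = -1/315)
o(W, U) = 361 + U*W (o(W, U) = U*W + 361 = 361 + U*W)
K = 1/315 (K = -1*(-1/315) = 1/315 ≈ 0.0031746)
D = 387811 (D = 361 - 630*(-615) = 361 + 387450 = 387811)
D + K = 387811 + 1/315 = 122160466/315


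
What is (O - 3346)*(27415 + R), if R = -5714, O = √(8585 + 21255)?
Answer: -72611546 + 86804*√1865 ≈ -6.8863e+7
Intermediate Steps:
O = 4*√1865 (O = √29840 = 4*√1865 ≈ 172.74)
(O - 3346)*(27415 + R) = (4*√1865 - 3346)*(27415 - 5714) = (-3346 + 4*√1865)*21701 = -72611546 + 86804*√1865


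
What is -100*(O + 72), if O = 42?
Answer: -11400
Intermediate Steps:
-100*(O + 72) = -100*(42 + 72) = -100*114 = -11400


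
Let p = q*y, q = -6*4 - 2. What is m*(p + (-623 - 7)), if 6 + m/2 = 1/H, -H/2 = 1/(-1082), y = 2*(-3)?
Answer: -507180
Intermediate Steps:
y = -6
q = -26 (q = -24 - 2 = -26)
H = 1/541 (H = -2/(-1082) = -2*(-1/1082) = 1/541 ≈ 0.0018484)
m = 1070 (m = -12 + 2/(1/541) = -12 + 2*541 = -12 + 1082 = 1070)
p = 156 (p = -26*(-6) = 156)
m*(p + (-623 - 7)) = 1070*(156 + (-623 - 7)) = 1070*(156 - 630) = 1070*(-474) = -507180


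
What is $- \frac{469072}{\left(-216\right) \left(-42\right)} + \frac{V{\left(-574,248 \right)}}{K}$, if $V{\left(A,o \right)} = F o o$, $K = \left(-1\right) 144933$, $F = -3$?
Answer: $- \frac{1381460819}{27392337} \approx -50.432$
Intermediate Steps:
$K = -144933$
$V{\left(A,o \right)} = - 3 o^{2}$ ($V{\left(A,o \right)} = - 3 o o = - 3 o^{2}$)
$- \frac{469072}{\left(-216\right) \left(-42\right)} + \frac{V{\left(-574,248 \right)}}{K} = - \frac{469072}{\left(-216\right) \left(-42\right)} + \frac{\left(-3\right) 248^{2}}{-144933} = - \frac{469072}{9072} + \left(-3\right) 61504 \left(- \frac{1}{144933}\right) = \left(-469072\right) \frac{1}{9072} - - \frac{61504}{48311} = - \frac{29317}{567} + \frac{61504}{48311} = - \frac{1381460819}{27392337}$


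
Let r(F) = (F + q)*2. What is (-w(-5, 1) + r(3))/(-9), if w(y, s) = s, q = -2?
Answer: -1/9 ≈ -0.11111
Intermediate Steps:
r(F) = -4 + 2*F (r(F) = (F - 2)*2 = (-2 + F)*2 = -4 + 2*F)
(-w(-5, 1) + r(3))/(-9) = (-1*1 + (-4 + 2*3))/(-9) = (-1 + (-4 + 6))*(-1/9) = (-1 + 2)*(-1/9) = 1*(-1/9) = -1/9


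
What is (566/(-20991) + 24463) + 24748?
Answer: 1032987535/20991 ≈ 49211.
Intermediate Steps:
(566/(-20991) + 24463) + 24748 = (566*(-1/20991) + 24463) + 24748 = (-566/20991 + 24463) + 24748 = 513502267/20991 + 24748 = 1032987535/20991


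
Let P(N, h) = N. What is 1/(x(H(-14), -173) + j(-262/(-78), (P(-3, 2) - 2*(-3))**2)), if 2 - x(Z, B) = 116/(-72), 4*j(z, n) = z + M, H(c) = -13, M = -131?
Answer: -117/3311 ≈ -0.035337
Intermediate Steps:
j(z, n) = -131/4 + z/4 (j(z, n) = (z - 131)/4 = (-131 + z)/4 = -131/4 + z/4)
x(Z, B) = 65/18 (x(Z, B) = 2 - 116/(-72) = 2 - 116*(-1)/72 = 2 - 1*(-29/18) = 2 + 29/18 = 65/18)
1/(x(H(-14), -173) + j(-262/(-78), (P(-3, 2) - 2*(-3))**2)) = 1/(65/18 + (-131/4 + (-262/(-78))/4)) = 1/(65/18 + (-131/4 + (-262*(-1/78))/4)) = 1/(65/18 + (-131/4 + (1/4)*(131/39))) = 1/(65/18 + (-131/4 + 131/156)) = 1/(65/18 - 2489/78) = 1/(-3311/117) = -117/3311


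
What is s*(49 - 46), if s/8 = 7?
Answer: 168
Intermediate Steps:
s = 56 (s = 8*7 = 56)
s*(49 - 46) = 56*(49 - 46) = 56*3 = 168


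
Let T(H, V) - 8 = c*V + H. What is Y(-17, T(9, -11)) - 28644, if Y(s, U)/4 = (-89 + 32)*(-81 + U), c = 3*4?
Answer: 16044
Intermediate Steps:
c = 12
T(H, V) = 8 + H + 12*V (T(H, V) = 8 + (12*V + H) = 8 + (H + 12*V) = 8 + H + 12*V)
Y(s, U) = 18468 - 228*U (Y(s, U) = 4*((-89 + 32)*(-81 + U)) = 4*(-57*(-81 + U)) = 4*(4617 - 57*U) = 18468 - 228*U)
Y(-17, T(9, -11)) - 28644 = (18468 - 228*(8 + 9 + 12*(-11))) - 28644 = (18468 - 228*(8 + 9 - 132)) - 28644 = (18468 - 228*(-115)) - 28644 = (18468 + 26220) - 28644 = 44688 - 28644 = 16044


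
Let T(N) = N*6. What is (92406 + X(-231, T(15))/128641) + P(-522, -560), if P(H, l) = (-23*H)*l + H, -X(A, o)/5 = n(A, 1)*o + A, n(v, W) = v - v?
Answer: -853079702961/128641 ≈ -6.6315e+6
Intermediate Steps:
n(v, W) = 0
T(N) = 6*N
X(A, o) = -5*A (X(A, o) = -5*(0*o + A) = -5*(0 + A) = -5*A)
P(H, l) = H - 23*H*l (P(H, l) = -23*H*l + H = H - 23*H*l)
(92406 + X(-231, T(15))/128641) + P(-522, -560) = (92406 - 5*(-231)/128641) - 522*(1 - 23*(-560)) = (92406 + 1155*(1/128641)) - 522*(1 + 12880) = (92406 + 1155/128641) - 522*12881 = 11887201401/128641 - 6723882 = -853079702961/128641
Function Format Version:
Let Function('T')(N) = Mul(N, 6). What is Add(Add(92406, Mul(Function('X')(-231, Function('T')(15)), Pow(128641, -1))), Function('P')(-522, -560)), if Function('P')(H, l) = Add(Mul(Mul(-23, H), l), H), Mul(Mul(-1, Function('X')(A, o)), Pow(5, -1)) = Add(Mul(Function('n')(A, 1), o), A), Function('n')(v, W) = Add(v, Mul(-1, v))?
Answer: Rational(-853079702961, 128641) ≈ -6.6315e+6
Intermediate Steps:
Function('n')(v, W) = 0
Function('T')(N) = Mul(6, N)
Function('X')(A, o) = Mul(-5, A) (Function('X')(A, o) = Mul(-5, Add(Mul(0, o), A)) = Mul(-5, Add(0, A)) = Mul(-5, A))
Function('P')(H, l) = Add(H, Mul(-23, H, l)) (Function('P')(H, l) = Add(Mul(-23, H, l), H) = Add(H, Mul(-23, H, l)))
Add(Add(92406, Mul(Function('X')(-231, Function('T')(15)), Pow(128641, -1))), Function('P')(-522, -560)) = Add(Add(92406, Mul(Mul(-5, -231), Pow(128641, -1))), Mul(-522, Add(1, Mul(-23, -560)))) = Add(Add(92406, Mul(1155, Rational(1, 128641))), Mul(-522, Add(1, 12880))) = Add(Add(92406, Rational(1155, 128641)), Mul(-522, 12881)) = Add(Rational(11887201401, 128641), -6723882) = Rational(-853079702961, 128641)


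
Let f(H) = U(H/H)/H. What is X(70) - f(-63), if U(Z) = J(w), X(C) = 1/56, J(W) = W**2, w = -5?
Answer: 209/504 ≈ 0.41468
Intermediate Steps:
X(C) = 1/56
U(Z) = 25 (U(Z) = (-5)**2 = 25)
f(H) = 25/H
X(70) - f(-63) = 1/56 - 25/(-63) = 1/56 - 25*(-1)/63 = 1/56 - 1*(-25/63) = 1/56 + 25/63 = 209/504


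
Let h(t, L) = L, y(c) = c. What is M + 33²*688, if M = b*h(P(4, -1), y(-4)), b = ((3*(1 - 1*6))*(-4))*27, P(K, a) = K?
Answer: 742752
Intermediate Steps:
b = 1620 (b = ((3*(1 - 6))*(-4))*27 = ((3*(-5))*(-4))*27 = -15*(-4)*27 = 60*27 = 1620)
M = -6480 (M = 1620*(-4) = -6480)
M + 33²*688 = -6480 + 33²*688 = -6480 + 1089*688 = -6480 + 749232 = 742752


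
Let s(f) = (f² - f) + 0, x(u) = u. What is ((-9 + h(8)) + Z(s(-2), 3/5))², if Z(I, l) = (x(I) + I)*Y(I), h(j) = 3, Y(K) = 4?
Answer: 1764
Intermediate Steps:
s(f) = f² - f
Z(I, l) = 8*I (Z(I, l) = (I + I)*4 = (2*I)*4 = 8*I)
((-9 + h(8)) + Z(s(-2), 3/5))² = ((-9 + 3) + 8*(-2*(-1 - 2)))² = (-6 + 8*(-2*(-3)))² = (-6 + 8*6)² = (-6 + 48)² = 42² = 1764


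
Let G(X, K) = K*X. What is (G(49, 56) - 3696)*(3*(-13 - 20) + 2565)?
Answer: -2347632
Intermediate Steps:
(G(49, 56) - 3696)*(3*(-13 - 20) + 2565) = (56*49 - 3696)*(3*(-13 - 20) + 2565) = (2744 - 3696)*(3*(-33) + 2565) = -952*(-99 + 2565) = -952*2466 = -2347632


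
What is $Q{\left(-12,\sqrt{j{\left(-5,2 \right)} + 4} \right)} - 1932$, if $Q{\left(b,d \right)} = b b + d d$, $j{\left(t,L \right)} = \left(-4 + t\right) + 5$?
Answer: $-1788$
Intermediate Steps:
$j{\left(t,L \right)} = 1 + t$
$Q{\left(b,d \right)} = b^{2} + d^{2}$
$Q{\left(-12,\sqrt{j{\left(-5,2 \right)} + 4} \right)} - 1932 = \left(\left(-12\right)^{2} + \left(\sqrt{\left(1 - 5\right) + 4}\right)^{2}\right) - 1932 = \left(144 + \left(\sqrt{-4 + 4}\right)^{2}\right) - 1932 = \left(144 + \left(\sqrt{0}\right)^{2}\right) - 1932 = \left(144 + 0^{2}\right) - 1932 = \left(144 + 0\right) - 1932 = 144 - 1932 = -1788$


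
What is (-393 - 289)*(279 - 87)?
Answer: -130944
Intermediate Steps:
(-393 - 289)*(279 - 87) = -682*192 = -130944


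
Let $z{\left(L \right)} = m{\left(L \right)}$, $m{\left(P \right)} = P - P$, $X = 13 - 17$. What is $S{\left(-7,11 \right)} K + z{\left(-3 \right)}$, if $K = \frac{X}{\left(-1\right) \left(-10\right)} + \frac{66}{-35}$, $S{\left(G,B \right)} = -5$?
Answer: $\frac{80}{7} \approx 11.429$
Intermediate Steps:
$X = -4$
$m{\left(P \right)} = 0$
$z{\left(L \right)} = 0$
$K = - \frac{16}{7}$ ($K = - \frac{4}{\left(-1\right) \left(-10\right)} + \frac{66}{-35} = - \frac{4}{10} + 66 \left(- \frac{1}{35}\right) = \left(-4\right) \frac{1}{10} - \frac{66}{35} = - \frac{2}{5} - \frac{66}{35} = - \frac{16}{7} \approx -2.2857$)
$S{\left(-7,11 \right)} K + z{\left(-3 \right)} = \left(-5\right) \left(- \frac{16}{7}\right) + 0 = \frac{80}{7} + 0 = \frac{80}{7}$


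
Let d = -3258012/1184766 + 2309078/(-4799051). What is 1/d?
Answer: -947625409511/3061847142060 ≈ -0.30949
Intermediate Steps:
d = -3061847142060/947625409511 (d = -3258012*1/1184766 + 2309078*(-1/4799051) = -543002/197461 - 2309078/4799051 = -3061847142060/947625409511 ≈ -3.2311)
1/d = 1/(-3061847142060/947625409511) = -947625409511/3061847142060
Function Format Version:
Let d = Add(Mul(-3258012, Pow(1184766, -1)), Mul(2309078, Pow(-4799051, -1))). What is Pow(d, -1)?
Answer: Rational(-947625409511, 3061847142060) ≈ -0.30949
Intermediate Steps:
d = Rational(-3061847142060, 947625409511) (d = Add(Mul(-3258012, Rational(1, 1184766)), Mul(2309078, Rational(-1, 4799051))) = Add(Rational(-543002, 197461), Rational(-2309078, 4799051)) = Rational(-3061847142060, 947625409511) ≈ -3.2311)
Pow(d, -1) = Pow(Rational(-3061847142060, 947625409511), -1) = Rational(-947625409511, 3061847142060)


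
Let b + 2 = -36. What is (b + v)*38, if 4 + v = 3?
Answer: -1482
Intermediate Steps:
b = -38 (b = -2 - 36 = -38)
v = -1 (v = -4 + 3 = -1)
(b + v)*38 = (-38 - 1)*38 = -39*38 = -1482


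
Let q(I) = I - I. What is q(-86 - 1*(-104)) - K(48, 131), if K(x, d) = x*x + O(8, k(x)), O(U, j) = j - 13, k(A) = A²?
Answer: -4595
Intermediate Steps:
q(I) = 0
O(U, j) = -13 + j
K(x, d) = -13 + 2*x² (K(x, d) = x*x + (-13 + x²) = x² + (-13 + x²) = -13 + 2*x²)
q(-86 - 1*(-104)) - K(48, 131) = 0 - (-13 + 2*48²) = 0 - (-13 + 2*2304) = 0 - (-13 + 4608) = 0 - 1*4595 = 0 - 4595 = -4595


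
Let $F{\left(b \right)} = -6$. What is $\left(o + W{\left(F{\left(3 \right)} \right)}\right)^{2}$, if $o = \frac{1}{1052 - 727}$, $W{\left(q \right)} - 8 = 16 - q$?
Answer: $\frac{95082001}{105625} \approx 900.18$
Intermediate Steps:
$W{\left(q \right)} = 24 - q$ ($W{\left(q \right)} = 8 - \left(-16 + q\right) = 24 - q$)
$o = \frac{1}{325} \approx 0.0030769$
$\left(o + W{\left(F{\left(3 \right)} \right)}\right)^{2} = \left(\frac{1}{325} + \left(24 - -6\right)\right)^{2} = \left(\frac{1}{325} + \left(24 + 6\right)\right)^{2} = \left(\frac{1}{325} + 30\right)^{2} = \left(\frac{9751}{325}\right)^{2} = \frac{95082001}{105625}$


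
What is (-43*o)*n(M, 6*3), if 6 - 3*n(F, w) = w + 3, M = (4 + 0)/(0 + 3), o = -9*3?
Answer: -5805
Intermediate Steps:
o = -27
M = 4/3 ≈ 1.3333
n(F, w) = 1 - w/3 (n(F, w) = 2 - (w + 3)/3 = 2 - (3 + w)/3 = 2 + (-1 - w/3) = 1 - w/3)
(-43*o)*n(M, 6*3) = (-43*(-27))*(1 - 2*3) = 1161*(1 - 1/3*18) = 1161*(1 - 6) = 1161*(-5) = -5805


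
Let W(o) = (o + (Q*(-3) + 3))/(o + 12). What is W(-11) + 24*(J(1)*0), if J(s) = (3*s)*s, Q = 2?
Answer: -14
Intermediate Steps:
J(s) = 3*s**2
W(o) = (-3 + o)/(12 + o) (W(o) = (o + (2*(-3) + 3))/(o + 12) = (o + (-6 + 3))/(12 + o) = (o - 3)/(12 + o) = (-3 + o)/(12 + o))
W(-11) + 24*(J(1)*0) = (-3 - 11)/(12 - 11) + 24*((3*1**2)*0) = -14/1 + 24*((3*1)*0) = 1*(-14) + 24*(3*0) = -14 + 24*0 = -14 + 0 = -14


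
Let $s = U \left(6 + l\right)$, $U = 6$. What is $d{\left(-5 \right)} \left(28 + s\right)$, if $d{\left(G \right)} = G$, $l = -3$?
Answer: $-230$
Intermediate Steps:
$s = 18$ ($s = 6 \left(6 - 3\right) = 6 \cdot 3 = 18$)
$d{\left(-5 \right)} \left(28 + s\right) = - 5 \left(28 + 18\right) = \left(-5\right) 46 = -230$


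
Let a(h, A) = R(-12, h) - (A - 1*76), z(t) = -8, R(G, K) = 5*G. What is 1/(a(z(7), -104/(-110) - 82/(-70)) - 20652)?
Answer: -77/1589135 ≈ -4.8454e-5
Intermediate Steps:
a(h, A) = 16 - A (a(h, A) = 5*(-12) - (A - 1*76) = -60 - (A - 76) = -60 - (-76 + A) = -60 + (76 - A) = 16 - A)
1/(a(z(7), -104/(-110) - 82/(-70)) - 20652) = 1/((16 - (-104/(-110) - 82/(-70))) - 20652) = 1/((16 - (-104*(-1/110) - 82*(-1/70))) - 20652) = 1/((16 - (52/55 + 41/35)) - 20652) = 1/((16 - 1*163/77) - 20652) = 1/((16 - 163/77) - 20652) = 1/(1069/77 - 20652) = 1/(-1589135/77) = -77/1589135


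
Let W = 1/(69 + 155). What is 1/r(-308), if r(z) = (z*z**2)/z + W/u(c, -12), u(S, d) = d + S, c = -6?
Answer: 4032/382491647 ≈ 1.0541e-5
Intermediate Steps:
u(S, d) = S + d
W = 1/224 ≈ 0.0044643
r(z) = -1/4032 + z**2 (r(z) = (z*z**2)/z + 1/(224*(-6 - 12)) = z**3/z + (1/224)/(-18) = z**2 + (1/224)*(-1/18) = z**2 - 1/4032 = -1/4032 + z**2)
1/r(-308) = 1/(-1/4032 + (-308)**2) = 1/(-1/4032 + 94864) = 1/(382491647/4032) = 4032/382491647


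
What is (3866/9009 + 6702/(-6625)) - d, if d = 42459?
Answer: -2534184258943/59684625 ≈ -42460.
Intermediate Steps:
(3866/9009 + 6702/(-6625)) - d = (3866/9009 + 6702/(-6625)) - 1*42459 = (3866*(1/9009) + 6702*(-1/6625)) - 42459 = (3866/9009 - 6702/6625) - 42459 = -34766068/59684625 - 42459 = -2534184258943/59684625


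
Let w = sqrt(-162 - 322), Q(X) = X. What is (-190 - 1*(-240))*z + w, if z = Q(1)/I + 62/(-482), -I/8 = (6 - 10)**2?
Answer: -105225/15424 + 22*I ≈ -6.8222 + 22.0*I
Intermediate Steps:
I = -128 (I = -8*(6 - 10)**2 = -8*(-4)**2 = -8*16 = -128)
w = 22*I (w = sqrt(-484) = 22*I ≈ 22.0*I)
z = -4209/30848 (z = 1/(-128) + 62/(-482) = 1*(-1/128) + 62*(-1/482) = -1/128 - 31/241 = -4209/30848 ≈ -0.13644)
(-190 - 1*(-240))*z + w = (-190 - 1*(-240))*(-4209/30848) + 22*I = (-190 + 240)*(-4209/30848) + 22*I = 50*(-4209/30848) + 22*I = -105225/15424 + 22*I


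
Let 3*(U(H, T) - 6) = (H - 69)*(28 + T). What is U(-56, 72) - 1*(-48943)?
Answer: 134347/3 ≈ 44782.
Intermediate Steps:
U(H, T) = 6 + (-69 + H)*(28 + T)/3 (U(H, T) = 6 + ((H - 69)*(28 + T))/3 = 6 + ((-69 + H)*(28 + T))/3 = 6 + (-69 + H)*(28 + T)/3)
U(-56, 72) - 1*(-48943) = (-638 - 23*72 + (28/3)*(-56) + (⅓)*(-56)*72) - 1*(-48943) = (-638 - 1656 - 1568/3 - 1344) + 48943 = -12482/3 + 48943 = 134347/3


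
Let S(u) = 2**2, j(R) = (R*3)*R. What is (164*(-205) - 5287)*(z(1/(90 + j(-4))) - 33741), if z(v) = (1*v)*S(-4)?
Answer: 30193479063/23 ≈ 1.3128e+9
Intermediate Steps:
j(R) = 3*R**2 (j(R) = (3*R)*R = 3*R**2)
S(u) = 4
z(v) = 4*v (z(v) = (1*v)*4 = v*4 = 4*v)
(164*(-205) - 5287)*(z(1/(90 + j(-4))) - 33741) = (164*(-205) - 5287)*(4/(90 + 3*(-4)**2) - 33741) = (-33620 - 5287)*(4/(90 + 3*16) - 33741) = -38907*(4/(90 + 48) - 33741) = -38907*(4/138 - 33741) = -38907*(4*(1/138) - 33741) = -38907*(2/69 - 33741) = -38907*(-2328127/69) = 30193479063/23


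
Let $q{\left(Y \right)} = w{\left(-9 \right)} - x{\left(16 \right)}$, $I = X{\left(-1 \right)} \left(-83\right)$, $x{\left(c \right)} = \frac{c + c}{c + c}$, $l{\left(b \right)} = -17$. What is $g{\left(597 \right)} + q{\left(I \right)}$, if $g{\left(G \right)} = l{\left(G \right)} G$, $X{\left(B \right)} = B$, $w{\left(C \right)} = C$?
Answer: $-10159$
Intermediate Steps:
$x{\left(c \right)} = 1$ ($x{\left(c \right)} = \frac{2 c}{2 c} = 2 c \frac{1}{2 c} = 1$)
$I = 83$ ($I = \left(-1\right) \left(-83\right) = 83$)
$g{\left(G \right)} = - 17 G$
$q{\left(Y \right)} = -10$ ($q{\left(Y \right)} = -9 - 1 = -10$)
$g{\left(597 \right)} + q{\left(I \right)} = \left(-17\right) 597 - 10 = -10149 - 10 = -10159$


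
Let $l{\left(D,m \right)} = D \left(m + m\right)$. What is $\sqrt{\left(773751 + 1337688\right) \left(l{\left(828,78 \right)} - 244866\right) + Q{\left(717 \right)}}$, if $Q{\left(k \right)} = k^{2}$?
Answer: $3 i \sqrt{27143195037} \approx 4.9426 \cdot 10^{5} i$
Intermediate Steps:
$l{\left(D,m \right)} = 2 D m$ ($l{\left(D,m \right)} = D 2 m = 2 D m$)
$\sqrt{\left(773751 + 1337688\right) \left(l{\left(828,78 \right)} - 244866\right) + Q{\left(717 \right)}} = \sqrt{\left(773751 + 1337688\right) \left(2 \cdot 828 \cdot 78 - 244866\right) + 717^{2}} = \sqrt{2111439 \left(129168 - 244866\right) + 514089} = \sqrt{2111439 \left(-115698\right) + 514089} = \sqrt{-244289269422 + 514089} = \sqrt{-244288755333} = 3 i \sqrt{27143195037}$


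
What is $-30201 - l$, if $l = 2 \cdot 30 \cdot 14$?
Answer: $-31041$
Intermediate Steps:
$l = 840$ ($l = 60 \cdot 14 = 840$)
$-30201 - l = -30201 - 840 = -31041$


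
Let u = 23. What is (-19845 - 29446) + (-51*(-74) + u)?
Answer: -45494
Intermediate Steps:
(-19845 - 29446) + (-51*(-74) + u) = (-19845 - 29446) + (-51*(-74) + 23) = -49291 + (3774 + 23) = -49291 + 3797 = -45494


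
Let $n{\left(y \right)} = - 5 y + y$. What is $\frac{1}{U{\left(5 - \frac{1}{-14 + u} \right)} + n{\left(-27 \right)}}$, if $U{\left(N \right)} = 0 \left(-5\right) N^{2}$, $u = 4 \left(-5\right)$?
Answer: $\frac{1}{108} \approx 0.0092593$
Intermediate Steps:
$u = -20$
$n{\left(y \right)} = - 4 y$
$U{\left(N \right)} = 0$ ($U{\left(N \right)} = 0 N^{2} = 0$)
$\frac{1}{U{\left(5 - \frac{1}{-14 + u} \right)} + n{\left(-27 \right)}} = \frac{1}{0 - -108} = \frac{1}{0 + 108} = \frac{1}{108}$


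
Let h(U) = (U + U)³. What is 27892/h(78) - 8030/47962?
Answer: -3643433047/22760463024 ≈ -0.16008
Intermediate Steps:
h(U) = 8*U³ (h(U) = (2*U)³ = 8*U³)
27892/h(78) - 8030/47962 = 27892/((8*78³)) - 8030/47962 = 27892/((8*474552)) - 8030*1/47962 = 27892/3796416 - 4015/23981 = 27892*(1/3796416) - 4015/23981 = 6973/949104 - 4015/23981 = -3643433047/22760463024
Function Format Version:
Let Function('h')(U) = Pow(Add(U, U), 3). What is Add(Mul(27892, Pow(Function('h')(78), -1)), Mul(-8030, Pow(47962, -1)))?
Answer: Rational(-3643433047, 22760463024) ≈ -0.16008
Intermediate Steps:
Function('h')(U) = Mul(8, Pow(U, 3)) (Function('h')(U) = Pow(Mul(2, U), 3) = Mul(8, Pow(U, 3)))
Add(Mul(27892, Pow(Function('h')(78), -1)), Mul(-8030, Pow(47962, -1))) = Add(Mul(27892, Pow(Mul(8, Pow(78, 3)), -1)), Mul(-8030, Pow(47962, -1))) = Add(Mul(27892, Pow(Mul(8, 474552), -1)), Mul(-8030, Rational(1, 47962))) = Add(Mul(27892, Pow(3796416, -1)), Rational(-4015, 23981)) = Add(Mul(27892, Rational(1, 3796416)), Rational(-4015, 23981)) = Add(Rational(6973, 949104), Rational(-4015, 23981)) = Rational(-3643433047, 22760463024)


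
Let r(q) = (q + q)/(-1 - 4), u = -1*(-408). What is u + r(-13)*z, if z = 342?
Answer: 10932/5 ≈ 2186.4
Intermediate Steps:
u = 408
r(q) = -2*q/5 (r(q) = (2*q)/(-5) = (2*q)*(-1/5) = -2*q/5)
u + r(-13)*z = 408 - 2/5*(-13)*342 = 408 + (26/5)*342 = 408 + 8892/5 = 10932/5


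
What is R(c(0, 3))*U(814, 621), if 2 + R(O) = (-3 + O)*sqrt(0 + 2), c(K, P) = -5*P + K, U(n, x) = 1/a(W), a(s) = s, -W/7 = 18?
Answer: 1/63 + sqrt(2)/7 ≈ 0.21790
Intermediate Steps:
W = -126 (W = -7*18 = -126)
U(n, x) = -1/126 (U(n, x) = 1/(-126) = -1/126)
c(K, P) = K - 5*P
R(O) = -2 + sqrt(2)*(-3 + O) (R(O) = -2 + (-3 + O)*sqrt(0 + 2) = -2 + (-3 + O)*sqrt(2) = -2 + sqrt(2)*(-3 + O))
R(c(0, 3))*U(814, 621) = (-2 - 3*sqrt(2) + (0 - 5*3)*sqrt(2))*(-1/126) = (-2 - 3*sqrt(2) + (0 - 15)*sqrt(2))*(-1/126) = (-2 - 3*sqrt(2) - 15*sqrt(2))*(-1/126) = (-2 - 18*sqrt(2))*(-1/126) = 1/63 + sqrt(2)/7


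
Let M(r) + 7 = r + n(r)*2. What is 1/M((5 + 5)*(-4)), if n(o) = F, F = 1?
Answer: -1/45 ≈ -0.022222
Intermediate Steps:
n(o) = 1
M(r) = -5 + r (M(r) = -7 + (r + 1*2) = -7 + (r + 2) = -7 + (2 + r) = -5 + r)
1/M((5 + 5)*(-4)) = 1/(-5 + (5 + 5)*(-4)) = 1/(-5 + 10*(-4)) = 1/(-5 - 40) = 1/(-45) = -1/45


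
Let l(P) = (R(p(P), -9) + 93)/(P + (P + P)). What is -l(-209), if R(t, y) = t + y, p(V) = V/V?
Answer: 85/627 ≈ 0.13557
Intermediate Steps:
p(V) = 1
l(P) = 85/(3*P) (l(P) = ((1 - 9) + 93)/(P + (P + P)) = (-8 + 93)/(P + 2*P) = 85/((3*P)) = 85*(1/(3*P)) = 85/(3*P))
-l(-209) = -85/(3*(-209)) = -85*(-1)/(3*209) = -1*(-85/627) = 85/627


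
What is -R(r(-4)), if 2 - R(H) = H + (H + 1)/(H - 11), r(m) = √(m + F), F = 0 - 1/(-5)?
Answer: -107/52 + 47*I*√95/260 ≈ -2.0577 + 1.7619*I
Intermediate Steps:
F = ⅕ (F = 0 - 1*(-⅕) = 0 + ⅕ = ⅕ ≈ 0.20000)
r(m) = √(⅕ + m) (r(m) = √(m + ⅕) = √(⅕ + m))
R(H) = 2 - H - (1 + H)/(-11 + H) (R(H) = 2 - (H + (H + 1)/(H - 11)) = 2 - (H + (1 + H)/(-11 + H)) = 2 + (-H - (1 + H)/(-11 + H)) = 2 - H - (1 + H)/(-11 + H))
-R(r(-4)) = -(-23 - (√(5 + 25*(-4))/5)² + 12*(√(5 + 25*(-4))/5))/(-11 + √(5 + 25*(-4))/5) = -(-23 - (√(5 - 100)/5)² + 12*(√(5 - 100)/5))/(-11 + √(5 - 100)/5) = -(-23 - (√(-95)/5)² + 12*(√(-95)/5))/(-11 + √(-95)/5) = -(-23 - ((I*√95)/5)² + 12*((I*√95)/5))/(-11 + (I*√95)/5) = -(-23 - (I*√95/5)² + 12*(I*√95/5))/(-11 + I*√95/5) = -(-23 - 1*(-19/5) + 12*I*√95/5)/(-11 + I*√95/5) = -(-23 + 19/5 + 12*I*√95/5)/(-11 + I*√95/5) = -(-96/5 + 12*I*√95/5)/(-11 + I*√95/5)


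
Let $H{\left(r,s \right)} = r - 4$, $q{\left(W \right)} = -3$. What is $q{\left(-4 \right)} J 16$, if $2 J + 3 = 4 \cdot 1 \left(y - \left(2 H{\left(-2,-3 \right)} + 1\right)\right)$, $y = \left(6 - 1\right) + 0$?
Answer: $-1464$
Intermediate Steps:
$H{\left(r,s \right)} = -4 + r$
$y = 5$ ($y = 5 + 0 = 5$)
$J = \frac{61}{2}$ ($J = - \frac{3}{2} + \frac{4 \cdot 1 \left(5 - \left(2 \left(-4 - 2\right) + 1\right)\right)}{2} = - \frac{3}{2} + \frac{4 \left(5 - \left(2 \left(-6\right) + 1\right)\right)}{2} = - \frac{3}{2} + \frac{4 \left(5 - \left(-12 + 1\right)\right)}{2} = - \frac{3}{2} + \frac{4 \left(5 - -11\right)}{2} = - \frac{3}{2} + \frac{4 \left(5 + 11\right)}{2} = - \frac{3}{2} + \frac{4 \cdot 16}{2} = - \frac{3}{2} + \frac{1}{2} \cdot 64 = - \frac{3}{2} + 32 = \frac{61}{2} \approx 30.5$)
$q{\left(-4 \right)} J 16 = \left(-3\right) \frac{61}{2} \cdot 16 = \left(- \frac{183}{2}\right) 16 = -1464$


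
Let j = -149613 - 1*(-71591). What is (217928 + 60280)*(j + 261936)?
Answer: 51166346112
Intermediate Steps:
j = -78022 (j = -149613 + 71591 = -78022)
(217928 + 60280)*(j + 261936) = (217928 + 60280)*(-78022 + 261936) = 278208*183914 = 51166346112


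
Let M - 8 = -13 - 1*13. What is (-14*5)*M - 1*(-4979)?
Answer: 6239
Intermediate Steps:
M = -18 (M = 8 + (-13 - 1*13) = 8 + (-13 - 13) = 8 - 26 = -18)
(-14*5)*M - 1*(-4979) = -14*5*(-18) - 1*(-4979) = -70*(-18) + 4979 = 1260 + 4979 = 6239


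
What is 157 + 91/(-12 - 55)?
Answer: 10428/67 ≈ 155.64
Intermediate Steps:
157 + 91/(-12 - 55) = 157 + 91/(-67) = 157 + 91*(-1/67) = 157 - 91/67 = 10428/67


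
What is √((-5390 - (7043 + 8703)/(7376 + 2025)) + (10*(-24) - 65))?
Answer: I*√503465299841/9401 ≈ 75.476*I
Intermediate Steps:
√((-5390 - (7043 + 8703)/(7376 + 2025)) + (10*(-24) - 65)) = √((-5390 - 15746/9401) + (-240 - 65)) = √((-5390 - 15746/9401) - 305) = √(-50687136/9401 - 305) = √(-53554441/9401) = I*√503465299841/9401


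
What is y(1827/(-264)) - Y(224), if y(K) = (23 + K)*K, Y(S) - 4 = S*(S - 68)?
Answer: -271499047/7744 ≈ -35059.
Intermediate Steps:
Y(S) = 4 + S*(-68 + S) (Y(S) = 4 + S*(S - 68) = 4 + S*(-68 + S))
y(K) = K*(23 + K)
y(1827/(-264)) - Y(224) = (1827/(-264))*(23 + 1827/(-264)) - (4 + 224² - 68*224) = (1827*(-1/264))*(23 + 1827*(-1/264)) - (4 + 50176 - 15232) = -609*(23 - 609/88)/88 - 1*34948 = -609/88*1415/88 - 34948 = -861735/7744 - 34948 = -271499047/7744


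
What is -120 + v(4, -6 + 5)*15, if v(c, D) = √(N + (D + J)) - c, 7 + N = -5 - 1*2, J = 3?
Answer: -180 + 30*I*√3 ≈ -180.0 + 51.962*I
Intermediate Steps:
N = -14 (N = -7 + (-5 - 1*2) = -7 + (-5 - 2) = -7 - 7 = -14)
v(c, D) = √(-11 + D) - c (v(c, D) = √(-14 + (D + 3)) - c = √(-14 + (3 + D)) - c = √(-11 + D) - c)
-120 + v(4, -6 + 5)*15 = -120 + (√(-11 + (-6 + 5)) - 1*4)*15 = -120 + (√(-11 - 1) - 4)*15 = -120 + (√(-12) - 4)*15 = -120 + (2*I*√3 - 4)*15 = -120 + (-4 + 2*I*√3)*15 = -120 + (-60 + 30*I*√3) = -180 + 30*I*√3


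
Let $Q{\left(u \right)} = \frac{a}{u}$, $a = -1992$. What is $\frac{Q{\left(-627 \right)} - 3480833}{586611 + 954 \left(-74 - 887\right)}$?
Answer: $\frac{242497811}{23002749} \approx 10.542$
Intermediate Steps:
$Q{\left(u \right)} = - \frac{1992}{u}$
$\frac{Q{\left(-627 \right)} - 3480833}{586611 + 954 \left(-74 - 887\right)} = \frac{- \frac{1992}{-627} - 3480833}{586611 + 954 \left(-74 - 887\right)} = \frac{\left(-1992\right) \left(- \frac{1}{627}\right) - 3480833}{586611 + 954 \left(-961\right)} = \frac{\frac{664}{209} - 3480833}{586611 - 916794} = - \frac{727493433}{209 \left(-330183\right)} = \left(- \frac{727493433}{209}\right) \left(- \frac{1}{330183}\right) = \frac{242497811}{23002749}$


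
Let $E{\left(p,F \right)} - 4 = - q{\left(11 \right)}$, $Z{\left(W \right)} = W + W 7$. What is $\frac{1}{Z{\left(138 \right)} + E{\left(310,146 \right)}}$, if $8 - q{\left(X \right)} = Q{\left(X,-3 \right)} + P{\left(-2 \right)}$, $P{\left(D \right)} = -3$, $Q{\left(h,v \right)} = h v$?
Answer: $\frac{1}{1064} \approx 0.00093985$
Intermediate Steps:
$Z{\left(W \right)} = 8 W$ ($Z{\left(W \right)} = W + 7 W = 8 W$)
$q{\left(X \right)} = 11 + 3 X$ ($q{\left(X \right)} = 8 - \left(X \left(-3\right) - 3\right) = 8 - \left(- 3 X - 3\right) = 8 - \left(-3 - 3 X\right) = 8 + \left(3 + 3 X\right) = 11 + 3 X$)
$E{\left(p,F \right)} = -40$ ($E{\left(p,F \right)} = 4 - \left(11 + 3 \cdot 11\right) = 4 - \left(11 + 33\right) = 4 - 44 = -40$)
$\frac{1}{Z{\left(138 \right)} + E{\left(310,146 \right)}} = \frac{1}{8 \cdot 138 - 40} = \frac{1}{1104 - 40} = \frac{1}{1064}$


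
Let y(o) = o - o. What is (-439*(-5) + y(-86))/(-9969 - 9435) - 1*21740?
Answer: -421845155/19404 ≈ -21740.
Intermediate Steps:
y(o) = 0
(-439*(-5) + y(-86))/(-9969 - 9435) - 1*21740 = (-439*(-5) + 0)/(-9969 - 9435) - 1*21740 = (2195 + 0)/(-19404) - 21740 = 2195*(-1/19404) - 21740 = -2195/19404 - 21740 = -421845155/19404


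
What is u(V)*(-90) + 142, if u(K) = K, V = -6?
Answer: 682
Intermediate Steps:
u(V)*(-90) + 142 = -6*(-90) + 142 = 540 + 142 = 682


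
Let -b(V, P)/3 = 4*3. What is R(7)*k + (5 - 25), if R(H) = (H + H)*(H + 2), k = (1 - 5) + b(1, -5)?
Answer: -5060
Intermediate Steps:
b(V, P) = -36 (b(V, P) = -12*3 = -3*12 = -36)
k = -40 (k = (1 - 5) - 36 = -4 - 36 = -40)
R(H) = 2*H*(2 + H) (R(H) = (2*H)*(2 + H) = 2*H*(2 + H))
R(7)*k + (5 - 25) = (2*7*(2 + 7))*(-40) + (5 - 25) = (2*7*9)*(-40) - 20 = 126*(-40) - 20 = -5040 - 20 = -5060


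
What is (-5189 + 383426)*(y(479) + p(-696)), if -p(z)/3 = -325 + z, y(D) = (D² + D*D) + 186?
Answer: 174795043047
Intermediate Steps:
y(D) = 186 + 2*D² (y(D) = (D² + D²) + 186 = 2*D² + 186 = 186 + 2*D²)
p(z) = 975 - 3*z (p(z) = -3*(-325 + z) = 975 - 3*z)
(-5189 + 383426)*(y(479) + p(-696)) = (-5189 + 383426)*((186 + 2*479²) + (975 - 3*(-696))) = 378237*((186 + 2*229441) + (975 + 2088)) = 378237*((186 + 458882) + 3063) = 378237*(459068 + 3063) = 378237*462131 = 174795043047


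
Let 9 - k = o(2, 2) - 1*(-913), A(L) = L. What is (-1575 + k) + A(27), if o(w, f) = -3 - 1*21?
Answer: -2428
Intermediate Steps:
o(w, f) = -24 (o(w, f) = -3 - 21 = -24)
k = -880 (k = 9 - (-24 - 1*(-913)) = 9 - (-24 + 913) = 9 - 1*889 = 9 - 889 = -880)
(-1575 + k) + A(27) = (-1575 - 880) + 27 = -2455 + 27 = -2428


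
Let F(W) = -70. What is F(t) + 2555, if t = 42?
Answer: 2485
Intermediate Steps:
F(t) + 2555 = -70 + 2555 = 2485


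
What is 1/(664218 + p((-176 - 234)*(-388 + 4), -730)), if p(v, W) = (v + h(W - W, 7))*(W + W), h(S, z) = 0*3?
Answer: -1/229198182 ≈ -4.3630e-9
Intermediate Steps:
h(S, z) = 0
p(v, W) = 2*W*v (p(v, W) = (v + 0)*(W + W) = v*(2*W) = 2*W*v)
1/(664218 + p((-176 - 234)*(-388 + 4), -730)) = 1/(664218 + 2*(-730)*((-176 - 234)*(-388 + 4))) = 1/(664218 + 2*(-730)*(-410*(-384))) = 1/(664218 + 2*(-730)*157440) = 1/(664218 - 229862400) = 1/(-229198182) = -1/229198182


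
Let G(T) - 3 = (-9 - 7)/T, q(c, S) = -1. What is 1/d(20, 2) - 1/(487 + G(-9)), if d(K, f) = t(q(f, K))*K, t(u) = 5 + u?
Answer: 1853/177040 ≈ 0.010467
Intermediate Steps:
G(T) = 3 - 16/T (G(T) = 3 + (-9 - 7)/T = 3 - 16/T)
d(K, f) = 4*K (d(K, f) = (5 - 1)*K = 4*K)
1/d(20, 2) - 1/(487 + G(-9)) = 1/(4*20) - 1/(487 + (3 - 16/(-9))) = 1/80 - 1/(487 + (3 - 16*(-⅑))) = 1/80 - 1/(487 + (3 + 16/9)) = 1/80 - 1/(487 + 43/9) = 1/80 - 1/4426/9 = 1/80 - 1*9/4426 = 1/80 - 9/4426 = 1853/177040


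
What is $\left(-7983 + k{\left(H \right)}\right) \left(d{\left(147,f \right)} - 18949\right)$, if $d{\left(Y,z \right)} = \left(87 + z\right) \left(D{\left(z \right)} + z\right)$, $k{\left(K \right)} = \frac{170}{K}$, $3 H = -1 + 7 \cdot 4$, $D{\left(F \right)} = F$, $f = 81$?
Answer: $- \frac{592553759}{9} \approx -6.5839 \cdot 10^{7}$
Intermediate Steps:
$H = 9$ ($H = \frac{-1 + 7 \cdot 4}{3} = \frac{-1 + 28}{3} = \frac{1}{3} \cdot 27 = 9$)
$d{\left(Y,z \right)} = 2 z \left(87 + z\right)$ ($d{\left(Y,z \right)} = \left(87 + z\right) \left(z + z\right) = \left(87 + z\right) 2 z = 2 z \left(87 + z\right)$)
$\left(-7983 + k{\left(H \right)}\right) \left(d{\left(147,f \right)} - 18949\right) = \left(-7983 + \frac{170}{9}\right) \left(2 \cdot 81 \left(87 + 81\right) - 18949\right) = \left(-7983 + 170 \cdot \frac{1}{9}\right) \left(2 \cdot 81 \cdot 168 - 18949\right) = \left(-7983 + \frac{170}{9}\right) \left(27216 - 18949\right) = \left(- \frac{71677}{9}\right) 8267 = - \frac{592553759}{9}$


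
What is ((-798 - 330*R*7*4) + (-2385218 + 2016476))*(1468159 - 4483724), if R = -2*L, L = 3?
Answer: 947188966500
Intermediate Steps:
R = -6 (R = -2*3 = -6)
((-798 - 330*R*7*4) + (-2385218 + 2016476))*(1468159 - 4483724) = ((-798 - 330*(-6*7)*4) + (-2385218 + 2016476))*(1468159 - 4483724) = ((-798 - (-13860)*4) - 368742)*(-3015565) = ((-798 - 330*(-168)) - 368742)*(-3015565) = ((-798 + 55440) - 368742)*(-3015565) = (54642 - 368742)*(-3015565) = -314100*(-3015565) = 947188966500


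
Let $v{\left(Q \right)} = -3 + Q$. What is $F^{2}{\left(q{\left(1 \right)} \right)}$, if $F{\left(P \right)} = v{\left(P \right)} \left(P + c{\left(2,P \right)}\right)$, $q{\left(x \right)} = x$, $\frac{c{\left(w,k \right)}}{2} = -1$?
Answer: $4$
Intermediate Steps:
$c{\left(w,k \right)} = -2$ ($c{\left(w,k \right)} = 2 \left(-1\right) = -2$)
$F{\left(P \right)} = \left(-3 + P\right) \left(-2 + P\right)$ ($F{\left(P \right)} = \left(-3 + P\right) \left(P - 2\right) = \left(-3 + P\right) \left(-2 + P\right)$)
$F^{2}{\left(q{\left(1 \right)} \right)} = \left(\left(-3 + 1\right) \left(-2 + 1\right)\right)^{2} = \left(\left(-2\right) \left(-1\right)\right)^{2} = 2^{2} = 4$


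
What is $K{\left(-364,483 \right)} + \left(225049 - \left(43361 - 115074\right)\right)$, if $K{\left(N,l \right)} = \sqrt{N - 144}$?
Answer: $296762 + 2 i \sqrt{127} \approx 2.9676 \cdot 10^{5} + 22.539 i$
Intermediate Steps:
$K{\left(N,l \right)} = \sqrt{-144 + N}$
$K{\left(-364,483 \right)} + \left(225049 - \left(43361 - 115074\right)\right) = \sqrt{-144 - 364} + \left(225049 - \left(43361 - 115074\right)\right) = \sqrt{-508} + \left(225049 - -71713\right) = 2 i \sqrt{127} + \left(225049 + 71713\right) = 2 i \sqrt{127} + 296762 = 296762 + 2 i \sqrt{127}$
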